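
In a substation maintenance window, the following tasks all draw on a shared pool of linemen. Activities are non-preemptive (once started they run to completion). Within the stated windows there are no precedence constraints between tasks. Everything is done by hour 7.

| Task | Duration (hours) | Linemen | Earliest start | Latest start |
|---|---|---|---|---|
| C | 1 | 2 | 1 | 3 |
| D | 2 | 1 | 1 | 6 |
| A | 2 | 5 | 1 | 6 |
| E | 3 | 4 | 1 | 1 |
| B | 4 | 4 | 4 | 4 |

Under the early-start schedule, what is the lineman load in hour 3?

At early start, hour 3 has: E.
Demand: 4 = 4.

4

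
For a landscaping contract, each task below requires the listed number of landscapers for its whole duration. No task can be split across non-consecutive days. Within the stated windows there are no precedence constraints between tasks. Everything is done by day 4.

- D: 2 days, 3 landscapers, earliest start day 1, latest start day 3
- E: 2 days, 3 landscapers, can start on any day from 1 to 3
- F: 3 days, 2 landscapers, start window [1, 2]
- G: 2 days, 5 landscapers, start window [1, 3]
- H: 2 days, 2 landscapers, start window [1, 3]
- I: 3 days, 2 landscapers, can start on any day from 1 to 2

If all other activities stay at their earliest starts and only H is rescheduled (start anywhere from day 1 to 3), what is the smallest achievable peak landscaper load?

15

H@1: d1:17  d2:17  d3:4  d4:0 → peak 17
H@2: d1:15  d2:17  d3:6  d4:0 → peak 17
H@3: d1:15  d2:15  d3:6  d4:2 → peak 15
Best is H@3, peak 15.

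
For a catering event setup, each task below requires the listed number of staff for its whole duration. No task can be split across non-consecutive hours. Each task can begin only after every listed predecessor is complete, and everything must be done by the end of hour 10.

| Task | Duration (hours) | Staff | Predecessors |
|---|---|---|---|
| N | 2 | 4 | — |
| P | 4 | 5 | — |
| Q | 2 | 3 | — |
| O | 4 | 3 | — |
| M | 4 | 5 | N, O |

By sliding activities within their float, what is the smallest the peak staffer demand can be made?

Early-start (N@1, P@1, Q@1, O@1, M@5) gives peak 15: h1:15  h2:15  h3:8  h4:8  h5:5  h6:5  h7:5  h8:5  h9:0  h10:0.
Shift P→3, O→3, M→7.
Schedule N@1, P@3, Q@1, O@3, M@7: h1:7  h2:7  h3:8  h4:8  h5:8  h6:8  h7:5  h8:5  h9:5  h10:5 — peak 8.

8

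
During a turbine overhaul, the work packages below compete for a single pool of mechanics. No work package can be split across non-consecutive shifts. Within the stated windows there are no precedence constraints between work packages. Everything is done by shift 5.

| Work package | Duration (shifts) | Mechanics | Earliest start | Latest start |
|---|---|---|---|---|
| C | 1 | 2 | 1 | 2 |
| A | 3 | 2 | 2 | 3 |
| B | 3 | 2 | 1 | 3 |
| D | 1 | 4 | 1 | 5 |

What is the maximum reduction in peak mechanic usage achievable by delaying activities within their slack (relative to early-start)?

Early-start peak: s1:8  s2:4  s3:4  s4:2  s5:0 ⇒ 8.
Leveled (C@1, A@2, B@1, D@5): s1:4  s2:4  s3:4  s4:2  s5:4 ⇒ 4.
Reduction 8 − 4 = 4.

4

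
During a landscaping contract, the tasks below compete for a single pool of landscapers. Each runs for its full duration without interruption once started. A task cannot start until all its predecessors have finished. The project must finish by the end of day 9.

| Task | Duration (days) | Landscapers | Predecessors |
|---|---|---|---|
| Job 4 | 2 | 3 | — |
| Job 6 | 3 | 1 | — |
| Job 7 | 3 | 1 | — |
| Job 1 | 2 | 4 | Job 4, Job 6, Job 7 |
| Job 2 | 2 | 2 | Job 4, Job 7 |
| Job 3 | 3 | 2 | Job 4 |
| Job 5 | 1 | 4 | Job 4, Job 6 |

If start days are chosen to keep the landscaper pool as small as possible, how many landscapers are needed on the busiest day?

5

Early-start (Job 4@1, Job 6@1, Job 7@1, Job 1@4, Job 2@4, Job 3@3, Job 5@4) gives peak 12: d1:5  d2:5  d3:4  d4:12  d5:8  d6:0  d7:0  d8:0  d9:0.
Shift Job 2→6, Job 3→6, Job 5→9.
Schedule Job 4@1, Job 6@1, Job 7@1, Job 1@4, Job 2@6, Job 3@6, Job 5@9: d1:5  d2:5  d3:2  d4:4  d5:4  d6:4  d7:4  d8:2  d9:4 — peak 5.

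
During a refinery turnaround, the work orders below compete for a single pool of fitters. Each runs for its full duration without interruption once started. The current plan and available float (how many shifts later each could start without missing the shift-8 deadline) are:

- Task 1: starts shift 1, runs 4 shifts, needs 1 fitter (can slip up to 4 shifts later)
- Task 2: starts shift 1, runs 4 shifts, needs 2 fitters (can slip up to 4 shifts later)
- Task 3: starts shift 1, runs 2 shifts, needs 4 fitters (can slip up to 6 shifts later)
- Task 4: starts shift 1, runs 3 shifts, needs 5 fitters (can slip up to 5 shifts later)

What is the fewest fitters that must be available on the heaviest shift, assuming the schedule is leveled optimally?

6

Early-start (Task 1@1, Task 2@1, Task 3@1, Task 4@1) gives peak 12: s1:12  s2:12  s3:8  s4:3  s5:0  s6:0  s7:0  s8:0.
Shift Task 2→4, Task 3→5.
Schedule Task 1@1, Task 2@4, Task 3@5, Task 4@1: s1:6  s2:6  s3:6  s4:3  s5:6  s6:6  s7:2  s8:0 — peak 6.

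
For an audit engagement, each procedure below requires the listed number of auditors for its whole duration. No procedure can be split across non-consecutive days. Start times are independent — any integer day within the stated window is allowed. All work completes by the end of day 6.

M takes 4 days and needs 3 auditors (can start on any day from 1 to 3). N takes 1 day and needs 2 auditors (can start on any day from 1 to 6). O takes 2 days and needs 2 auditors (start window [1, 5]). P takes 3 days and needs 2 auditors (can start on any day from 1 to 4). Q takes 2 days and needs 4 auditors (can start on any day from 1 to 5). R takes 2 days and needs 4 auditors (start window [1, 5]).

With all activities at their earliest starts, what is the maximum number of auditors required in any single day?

Early-start schedule: M@1, N@1, O@1, P@1, Q@1, R@1.
Load per day: day 1: 17, day 2: 15, day 3: 5, day 4: 3, day 5: 0, day 6: 0.
Peak is 17.

17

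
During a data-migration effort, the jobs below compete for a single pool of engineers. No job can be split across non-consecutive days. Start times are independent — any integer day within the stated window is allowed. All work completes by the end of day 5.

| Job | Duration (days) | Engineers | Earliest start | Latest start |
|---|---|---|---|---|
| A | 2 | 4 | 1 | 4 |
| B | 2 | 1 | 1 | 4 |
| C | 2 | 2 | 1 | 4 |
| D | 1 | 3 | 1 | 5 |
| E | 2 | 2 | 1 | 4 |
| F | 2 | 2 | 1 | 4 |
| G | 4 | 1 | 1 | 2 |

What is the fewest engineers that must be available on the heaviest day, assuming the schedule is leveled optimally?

Early-start (A@1, B@1, C@1, D@1, E@1, F@1, G@1) gives peak 15: d1:15  d2:12  d3:1  d4:1  d5:0.
Shift C→3, D→3, E→4, F→4.
Schedule A@1, B@1, C@3, D@3, E@4, F@4, G@1: d1:6  d2:6  d3:6  d4:7  d5:4 — peak 7.

7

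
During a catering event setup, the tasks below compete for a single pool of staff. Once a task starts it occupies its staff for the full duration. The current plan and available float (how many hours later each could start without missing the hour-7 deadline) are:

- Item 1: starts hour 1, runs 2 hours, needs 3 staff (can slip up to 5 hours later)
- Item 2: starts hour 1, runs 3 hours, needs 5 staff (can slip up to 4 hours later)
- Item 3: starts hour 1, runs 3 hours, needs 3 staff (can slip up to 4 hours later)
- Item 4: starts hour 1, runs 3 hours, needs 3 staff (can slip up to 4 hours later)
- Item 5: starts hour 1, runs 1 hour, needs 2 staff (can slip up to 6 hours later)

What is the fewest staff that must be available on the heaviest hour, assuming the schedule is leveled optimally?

Early-start (Item 1@1, Item 2@1, Item 3@1, Item 4@1, Item 5@1) gives peak 16: h1:16  h2:14  h3:11  h4:0  h5:0  h6:0  h7:0.
Shift Item 3→3, Item 4→4, Item 5→4.
Schedule Item 1@1, Item 2@1, Item 3@3, Item 4@4, Item 5@4: h1:8  h2:8  h3:8  h4:8  h5:6  h6:3  h7:0 — peak 8.

8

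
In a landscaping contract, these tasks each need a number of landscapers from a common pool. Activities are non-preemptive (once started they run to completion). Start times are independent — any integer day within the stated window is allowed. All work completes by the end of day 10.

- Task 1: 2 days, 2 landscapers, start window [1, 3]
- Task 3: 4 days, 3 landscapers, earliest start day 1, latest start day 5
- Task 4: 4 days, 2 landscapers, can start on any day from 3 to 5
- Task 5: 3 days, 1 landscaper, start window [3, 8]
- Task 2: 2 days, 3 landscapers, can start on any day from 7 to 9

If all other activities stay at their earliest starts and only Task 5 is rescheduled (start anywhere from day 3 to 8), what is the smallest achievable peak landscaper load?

5

Task 5@3: d1:5  d2:5  d3:6  d4:6  d5:3  d6:2  d7:3  d8:3  d9:0  d10:0 → peak 6
Task 5@4: d1:5  d2:5  d3:5  d4:6  d5:3  d6:3  d7:3  d8:3  d9:0  d10:0 → peak 6
Task 5@5: d1:5  d2:5  d3:5  d4:5  d5:3  d6:3  d7:4  d8:3  d9:0  d10:0 → peak 5
Task 5@6: d1:5  d2:5  d3:5  d4:5  d5:2  d6:3  d7:4  d8:4  d9:0  d10:0 → peak 5
Task 5@7: d1:5  d2:5  d3:5  d4:5  d5:2  d6:2  d7:4  d8:4  d9:1  d10:0 → peak 5
Task 5@8: d1:5  d2:5  d3:5  d4:5  d5:2  d6:2  d7:3  d8:4  d9:1  d10:1 → peak 5
Best is Task 5@5, peak 5.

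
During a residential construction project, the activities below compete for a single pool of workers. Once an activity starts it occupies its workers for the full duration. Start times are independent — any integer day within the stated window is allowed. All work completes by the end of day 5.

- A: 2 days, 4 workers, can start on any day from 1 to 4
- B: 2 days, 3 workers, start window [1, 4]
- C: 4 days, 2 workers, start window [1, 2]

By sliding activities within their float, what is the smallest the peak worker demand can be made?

6

Early-start (A@1, B@1, C@1) gives peak 9: d1:9  d2:9  d3:2  d4:2  d5:0.
Shift B→3.
Schedule A@1, B@3, C@1: d1:6  d2:6  d3:5  d4:5  d5:0 — peak 6.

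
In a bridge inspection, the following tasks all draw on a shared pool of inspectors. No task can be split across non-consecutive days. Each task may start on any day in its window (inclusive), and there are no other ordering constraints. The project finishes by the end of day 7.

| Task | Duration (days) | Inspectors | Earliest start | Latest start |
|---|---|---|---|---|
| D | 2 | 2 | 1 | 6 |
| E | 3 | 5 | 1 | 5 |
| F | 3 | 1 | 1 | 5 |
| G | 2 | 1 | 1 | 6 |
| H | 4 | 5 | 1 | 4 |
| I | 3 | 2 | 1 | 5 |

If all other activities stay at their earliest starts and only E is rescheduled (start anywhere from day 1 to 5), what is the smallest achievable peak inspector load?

11

E@1: d1:16  d2:16  d3:13  d4:5  d5:0  d6:0  d7:0 → peak 16
E@2: d1:11  d2:16  d3:13  d4:10  d5:0  d6:0  d7:0 → peak 16
E@3: d1:11  d2:11  d3:13  d4:10  d5:5  d6:0  d7:0 → peak 13
E@4: d1:11  d2:11  d3:8  d4:10  d5:5  d6:5  d7:0 → peak 11
E@5: d1:11  d2:11  d3:8  d4:5  d5:5  d6:5  d7:5 → peak 11
Best is E@4, peak 11.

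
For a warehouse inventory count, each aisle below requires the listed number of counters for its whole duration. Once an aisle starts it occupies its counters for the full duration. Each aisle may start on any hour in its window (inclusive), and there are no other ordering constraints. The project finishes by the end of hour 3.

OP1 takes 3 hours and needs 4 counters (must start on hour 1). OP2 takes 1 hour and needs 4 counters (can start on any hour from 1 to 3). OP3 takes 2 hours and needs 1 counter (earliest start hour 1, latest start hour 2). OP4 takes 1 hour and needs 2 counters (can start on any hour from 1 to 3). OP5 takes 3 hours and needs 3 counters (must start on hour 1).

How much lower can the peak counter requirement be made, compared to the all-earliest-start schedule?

3

Early-start peak: h1:14  h2:8  h3:7 ⇒ 14.
Leveled (OP1@1, OP2@1, OP3@2, OP4@2, OP5@1): h1:11  h2:10  h3:8 ⇒ 11.
Reduction 14 − 11 = 3.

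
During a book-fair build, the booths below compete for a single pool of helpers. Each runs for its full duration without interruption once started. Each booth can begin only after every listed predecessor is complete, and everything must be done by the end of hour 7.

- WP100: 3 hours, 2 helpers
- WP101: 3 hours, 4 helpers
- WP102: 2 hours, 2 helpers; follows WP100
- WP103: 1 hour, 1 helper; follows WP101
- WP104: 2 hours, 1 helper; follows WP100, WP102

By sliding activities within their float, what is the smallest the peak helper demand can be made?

6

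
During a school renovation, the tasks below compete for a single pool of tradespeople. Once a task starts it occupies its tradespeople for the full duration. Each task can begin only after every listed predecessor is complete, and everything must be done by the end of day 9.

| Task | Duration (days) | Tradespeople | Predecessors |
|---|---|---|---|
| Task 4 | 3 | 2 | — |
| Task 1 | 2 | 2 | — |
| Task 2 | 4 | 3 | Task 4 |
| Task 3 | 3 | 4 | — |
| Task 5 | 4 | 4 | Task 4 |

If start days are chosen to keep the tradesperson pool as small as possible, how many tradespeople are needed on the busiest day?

Early-start (Task 4@1, Task 1@1, Task 2@4, Task 3@1, Task 5@4) gives peak 8: d1:8  d2:8  d3:6  d4:7  d5:7  d6:7  d7:7  d8:0  d9:0.
Shift Task 3→3, Task 5→6.
Schedule Task 4@1, Task 1@1, Task 2@4, Task 3@3, Task 5@6: d1:4  d2:4  d3:6  d4:7  d5:7  d6:7  d7:7  d8:4  d9:4 — peak 7.

7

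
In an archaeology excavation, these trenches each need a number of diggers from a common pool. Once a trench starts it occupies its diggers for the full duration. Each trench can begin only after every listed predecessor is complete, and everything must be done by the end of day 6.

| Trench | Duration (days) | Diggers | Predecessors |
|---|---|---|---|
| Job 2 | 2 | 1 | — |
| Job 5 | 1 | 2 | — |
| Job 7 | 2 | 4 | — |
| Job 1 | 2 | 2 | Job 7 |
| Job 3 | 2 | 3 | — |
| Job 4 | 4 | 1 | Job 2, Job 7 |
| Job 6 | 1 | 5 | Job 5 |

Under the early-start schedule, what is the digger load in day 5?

1

At early start, day 5 has: Job 4.
Demand: 1 = 1.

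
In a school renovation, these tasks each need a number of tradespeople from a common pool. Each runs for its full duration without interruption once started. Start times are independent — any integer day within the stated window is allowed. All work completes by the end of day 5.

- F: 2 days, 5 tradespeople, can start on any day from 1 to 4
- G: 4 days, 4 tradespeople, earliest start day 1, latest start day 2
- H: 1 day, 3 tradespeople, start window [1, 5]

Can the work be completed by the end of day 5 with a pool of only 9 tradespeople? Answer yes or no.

Schedule F@1, G@1, H@3: d1:9  d2:9  d3:7  d4:4  d5:0 — peak 9 ≤ 9.

yes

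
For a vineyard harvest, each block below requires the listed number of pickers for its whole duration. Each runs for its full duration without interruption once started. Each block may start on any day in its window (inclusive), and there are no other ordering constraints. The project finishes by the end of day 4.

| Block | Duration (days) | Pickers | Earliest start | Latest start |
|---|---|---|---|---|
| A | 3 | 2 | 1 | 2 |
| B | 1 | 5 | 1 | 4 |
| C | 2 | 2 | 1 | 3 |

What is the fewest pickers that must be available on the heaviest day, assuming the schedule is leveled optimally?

5

Early-start (A@1, B@1, C@1) gives peak 9: d1:9  d2:4  d3:2  d4:0.
Shift B→4.
Schedule A@1, B@4, C@1: d1:4  d2:4  d3:2  d4:5 — peak 5.
No arrangement of the 24 feasible schedules does better.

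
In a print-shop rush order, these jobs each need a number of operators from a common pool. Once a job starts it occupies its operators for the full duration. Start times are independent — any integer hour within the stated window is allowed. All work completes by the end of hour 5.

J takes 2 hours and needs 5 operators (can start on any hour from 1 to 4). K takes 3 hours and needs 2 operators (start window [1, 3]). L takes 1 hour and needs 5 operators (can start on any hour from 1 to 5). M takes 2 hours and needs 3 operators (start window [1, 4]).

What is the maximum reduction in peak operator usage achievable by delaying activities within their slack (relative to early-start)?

8

Early-start peak: h1:15  h2:10  h3:2  h4:0  h5:0 ⇒ 15.
Leveled (J@1, K@1, L@3, M@4): h1:7  h2:7  h3:7  h4:3  h5:3 ⇒ 7.
Reduction 15 − 7 = 8.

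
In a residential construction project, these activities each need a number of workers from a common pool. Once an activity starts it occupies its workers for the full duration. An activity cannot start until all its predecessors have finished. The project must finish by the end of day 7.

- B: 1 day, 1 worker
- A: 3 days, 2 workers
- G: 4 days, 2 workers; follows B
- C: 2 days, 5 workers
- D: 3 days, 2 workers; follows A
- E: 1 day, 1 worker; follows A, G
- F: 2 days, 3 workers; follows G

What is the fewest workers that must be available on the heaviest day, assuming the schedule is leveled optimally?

9

Schedule B@1, A@1, G@2, C@1, D@4, E@6, F@6: d1:8  d2:9  d3:4  d4:4  d5:4  d6:6  d7:3 — peak 9.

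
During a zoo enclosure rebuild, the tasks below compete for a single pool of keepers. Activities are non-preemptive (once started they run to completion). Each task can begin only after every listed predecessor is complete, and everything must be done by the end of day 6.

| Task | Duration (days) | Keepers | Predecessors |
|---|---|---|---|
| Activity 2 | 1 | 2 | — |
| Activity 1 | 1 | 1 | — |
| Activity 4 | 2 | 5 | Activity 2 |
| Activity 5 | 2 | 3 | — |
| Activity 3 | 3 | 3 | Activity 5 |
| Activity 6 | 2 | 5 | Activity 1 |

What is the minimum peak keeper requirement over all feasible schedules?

8

Early-start (Activity 2@1, Activity 1@1, Activity 4@2, Activity 5@1, Activity 3@3, Activity 6@2) gives peak 13: d1:6  d2:13  d3:13  d4:3  d5:3  d6:0.
Shift Activity 6→4.
Schedule Activity 2@1, Activity 1@1, Activity 4@2, Activity 5@1, Activity 3@3, Activity 6@4: d1:6  d2:8  d3:8  d4:8  d5:8  d6:0 — peak 8.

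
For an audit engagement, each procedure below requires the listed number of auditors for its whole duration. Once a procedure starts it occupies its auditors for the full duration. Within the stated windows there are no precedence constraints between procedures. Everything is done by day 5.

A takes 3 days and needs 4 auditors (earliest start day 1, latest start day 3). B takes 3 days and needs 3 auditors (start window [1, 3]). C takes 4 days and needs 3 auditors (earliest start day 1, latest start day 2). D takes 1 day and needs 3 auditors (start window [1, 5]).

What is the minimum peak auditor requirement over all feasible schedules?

Early-start (A@1, B@1, C@1, D@1) gives peak 13: d1:13  d2:10  d3:10  d4:3  d5:0.
Shift D→4.
Schedule A@1, B@1, C@1, D@4: d1:10  d2:10  d3:10  d4:6  d5:0 — peak 10.

10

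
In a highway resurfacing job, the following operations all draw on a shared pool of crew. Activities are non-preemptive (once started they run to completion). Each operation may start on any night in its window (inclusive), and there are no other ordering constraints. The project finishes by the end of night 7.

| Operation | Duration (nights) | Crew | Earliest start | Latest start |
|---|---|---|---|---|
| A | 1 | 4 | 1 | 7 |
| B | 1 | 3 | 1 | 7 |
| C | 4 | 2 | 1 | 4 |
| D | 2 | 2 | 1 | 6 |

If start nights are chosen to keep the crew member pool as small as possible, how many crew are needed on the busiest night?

4

Early-start (A@1, B@1, C@1, D@1) gives peak 11: n1:11  n2:4  n3:2  n4:2  n5:0  n6:0  n7:0.
Shift B→2, C→3, D→3.
Schedule A@1, B@2, C@3, D@3: n1:4  n2:3  n3:4  n4:4  n5:2  n6:2  n7:0 — peak 4.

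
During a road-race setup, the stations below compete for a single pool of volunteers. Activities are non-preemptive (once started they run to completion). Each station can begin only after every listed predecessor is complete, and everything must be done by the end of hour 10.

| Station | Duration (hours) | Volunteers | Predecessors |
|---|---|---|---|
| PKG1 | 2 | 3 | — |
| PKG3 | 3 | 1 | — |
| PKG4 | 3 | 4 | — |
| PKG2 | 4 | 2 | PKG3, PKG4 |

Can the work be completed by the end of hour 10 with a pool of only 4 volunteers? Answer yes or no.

yes

Schedule PKG1@1, PKG3@1, PKG4@4, PKG2@7: h1:4  h2:4  h3:1  h4:4  h5:4  h6:4  h7:2  h8:2  h9:2  h10:2 — peak 4 ≤ 4.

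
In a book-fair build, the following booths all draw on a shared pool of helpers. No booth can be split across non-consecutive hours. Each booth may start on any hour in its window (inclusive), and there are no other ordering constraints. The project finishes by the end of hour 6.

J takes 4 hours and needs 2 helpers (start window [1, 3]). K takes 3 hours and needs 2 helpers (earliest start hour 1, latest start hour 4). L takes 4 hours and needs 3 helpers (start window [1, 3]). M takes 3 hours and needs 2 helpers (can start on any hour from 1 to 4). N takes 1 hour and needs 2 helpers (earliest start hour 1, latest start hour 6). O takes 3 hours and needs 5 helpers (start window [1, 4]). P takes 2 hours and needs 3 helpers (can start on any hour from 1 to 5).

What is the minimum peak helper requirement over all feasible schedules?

10

Early-start (J@1, K@1, L@1, M@1, N@1, O@1, P@1) gives peak 19: h1:19  h2:17  h3:14  h4:5  h5:0  h6:0.
Shift N→5, O→4, P→5.
Schedule J@1, K@1, L@1, M@1, N@5, O@4, P@5: h1:9  h2:9  h3:9  h4:10  h5:10  h6:8 — peak 10.
Total helper-hours = 55 over 6 hours ⇒ peak ≥ ⌈55/6⌉ = 10, so 10 is optimal.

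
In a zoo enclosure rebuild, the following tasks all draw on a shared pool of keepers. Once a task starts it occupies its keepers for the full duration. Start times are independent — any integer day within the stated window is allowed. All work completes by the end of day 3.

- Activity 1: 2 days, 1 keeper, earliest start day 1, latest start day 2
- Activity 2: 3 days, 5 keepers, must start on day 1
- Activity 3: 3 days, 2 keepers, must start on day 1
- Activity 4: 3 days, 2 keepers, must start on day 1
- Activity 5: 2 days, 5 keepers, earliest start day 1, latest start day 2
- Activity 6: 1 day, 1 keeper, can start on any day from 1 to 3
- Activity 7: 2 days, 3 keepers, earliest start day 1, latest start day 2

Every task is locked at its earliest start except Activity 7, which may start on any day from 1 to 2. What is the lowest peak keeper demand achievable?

18

Activity 7@1: d1:19  d2:18  d3:9 → peak 19
Activity 7@2: d1:16  d2:18  d3:12 → peak 18
Best is Activity 7@2, peak 18.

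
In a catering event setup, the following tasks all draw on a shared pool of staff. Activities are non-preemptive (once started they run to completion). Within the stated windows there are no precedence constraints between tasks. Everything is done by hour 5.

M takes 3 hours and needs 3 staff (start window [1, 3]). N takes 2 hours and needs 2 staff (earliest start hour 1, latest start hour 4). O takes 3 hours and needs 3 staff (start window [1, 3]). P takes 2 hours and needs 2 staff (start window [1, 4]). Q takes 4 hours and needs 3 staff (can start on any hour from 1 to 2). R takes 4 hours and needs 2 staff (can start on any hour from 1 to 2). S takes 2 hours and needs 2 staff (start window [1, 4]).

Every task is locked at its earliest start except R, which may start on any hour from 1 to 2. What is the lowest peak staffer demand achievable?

R@1: h1:17  h2:17  h3:11  h4:5  h5:0 → peak 17
R@2: h1:15  h2:17  h3:11  h4:5  h5:2 → peak 17
Best is R@1, peak 17.

17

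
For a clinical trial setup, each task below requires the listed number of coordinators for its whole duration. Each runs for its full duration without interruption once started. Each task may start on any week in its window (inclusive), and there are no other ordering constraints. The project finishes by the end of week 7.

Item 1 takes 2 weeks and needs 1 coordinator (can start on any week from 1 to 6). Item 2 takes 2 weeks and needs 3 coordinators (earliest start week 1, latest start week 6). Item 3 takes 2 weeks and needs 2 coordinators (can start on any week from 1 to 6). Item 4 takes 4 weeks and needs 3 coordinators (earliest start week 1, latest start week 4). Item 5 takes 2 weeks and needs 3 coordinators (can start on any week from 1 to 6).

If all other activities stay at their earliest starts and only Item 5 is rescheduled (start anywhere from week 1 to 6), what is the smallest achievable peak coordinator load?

9

Item 5@1: w1:12  w2:12  w3:3  w4:3  w5:0  w6:0  w7:0 → peak 12
Item 5@2: w1:9  w2:12  w3:6  w4:3  w5:0  w6:0  w7:0 → peak 12
Item 5@3: w1:9  w2:9  w3:6  w4:6  w5:0  w6:0  w7:0 → peak 9
Item 5@4: w1:9  w2:9  w3:3  w4:6  w5:3  w6:0  w7:0 → peak 9
Item 5@5: w1:9  w2:9  w3:3  w4:3  w5:3  w6:3  w7:0 → peak 9
Item 5@6: w1:9  w2:9  w3:3  w4:3  w5:0  w6:3  w7:3 → peak 9
Best is Item 5@3, peak 9.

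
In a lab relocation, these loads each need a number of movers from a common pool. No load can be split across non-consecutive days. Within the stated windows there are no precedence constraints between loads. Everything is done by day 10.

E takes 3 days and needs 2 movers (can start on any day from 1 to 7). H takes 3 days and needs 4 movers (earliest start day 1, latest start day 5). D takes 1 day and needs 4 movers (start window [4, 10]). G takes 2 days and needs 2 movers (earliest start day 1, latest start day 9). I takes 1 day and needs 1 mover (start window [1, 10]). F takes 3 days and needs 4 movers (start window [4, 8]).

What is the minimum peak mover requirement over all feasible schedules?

4

Early-start (E@1, H@1, D@4, G@1, I@1, F@4) gives peak 9: d1:9  d2:8  d3:6  d4:8  d5:4  d6:4  d7:0  d8:0  d9:0  d10:0.
Shift H→4, D→7, I→3, F→8.
Schedule E@1, H@4, D@7, G@1, I@3, F@8: d1:4  d2:4  d3:3  d4:4  d5:4  d6:4  d7:4  d8:4  d9:4  d10:4 — peak 4.
Total mover-days = 39 over 10 days ⇒ peak ≥ ⌈39/10⌉ = 4, so 4 is optimal.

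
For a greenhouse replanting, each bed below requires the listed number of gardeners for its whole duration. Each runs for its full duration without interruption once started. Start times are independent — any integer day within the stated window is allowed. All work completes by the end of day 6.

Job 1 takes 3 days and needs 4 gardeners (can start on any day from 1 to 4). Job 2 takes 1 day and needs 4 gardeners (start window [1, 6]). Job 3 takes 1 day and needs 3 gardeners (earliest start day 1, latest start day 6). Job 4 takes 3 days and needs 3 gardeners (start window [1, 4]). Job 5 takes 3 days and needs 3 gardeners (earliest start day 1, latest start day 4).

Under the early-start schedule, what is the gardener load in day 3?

10

At early start, day 3 has: Job 1, Job 4, Job 5.
Demand: 4 + 3 + 3 = 10.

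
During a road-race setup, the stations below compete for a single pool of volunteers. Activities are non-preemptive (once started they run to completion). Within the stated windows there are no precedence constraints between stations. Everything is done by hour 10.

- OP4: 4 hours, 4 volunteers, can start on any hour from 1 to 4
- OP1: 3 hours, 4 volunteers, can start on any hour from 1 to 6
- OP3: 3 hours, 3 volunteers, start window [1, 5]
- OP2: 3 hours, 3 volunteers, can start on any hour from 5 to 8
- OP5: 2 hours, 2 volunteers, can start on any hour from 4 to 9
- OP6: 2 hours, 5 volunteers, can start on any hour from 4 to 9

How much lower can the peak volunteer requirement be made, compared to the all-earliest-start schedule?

4

Early-start peak: h1:11  h2:11  h3:11  h4:11  h5:10  h6:3  h7:3  h8:0  h9:0  h10:0 ⇒ 11.
Leveled (OP4@1, OP1@5, OP3@1, OP2@5, OP5@8, OP6@8): h1:7  h2:7  h3:7  h4:4  h5:7  h6:7  h7:7  h8:7  h9:7  h10:0 ⇒ 7.
Reduction 11 − 7 = 4.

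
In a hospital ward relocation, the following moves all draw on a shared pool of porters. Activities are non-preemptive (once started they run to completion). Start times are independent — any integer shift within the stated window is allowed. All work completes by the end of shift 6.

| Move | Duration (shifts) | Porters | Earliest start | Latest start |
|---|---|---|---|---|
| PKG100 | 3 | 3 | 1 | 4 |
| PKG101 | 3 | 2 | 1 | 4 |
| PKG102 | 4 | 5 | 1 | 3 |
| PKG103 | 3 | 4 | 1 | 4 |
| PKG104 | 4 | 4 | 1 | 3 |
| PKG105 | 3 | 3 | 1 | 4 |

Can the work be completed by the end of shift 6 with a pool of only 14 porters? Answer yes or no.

no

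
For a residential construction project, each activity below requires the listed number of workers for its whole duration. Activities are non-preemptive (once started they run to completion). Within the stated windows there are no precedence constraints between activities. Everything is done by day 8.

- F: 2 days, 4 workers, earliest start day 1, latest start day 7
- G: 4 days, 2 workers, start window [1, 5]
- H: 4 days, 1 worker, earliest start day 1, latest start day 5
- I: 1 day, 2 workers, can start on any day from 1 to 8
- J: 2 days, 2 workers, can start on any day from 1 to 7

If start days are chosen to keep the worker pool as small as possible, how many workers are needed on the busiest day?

Early-start (F@1, G@1, H@1, I@1, J@1) gives peak 11: d1:11  d2:9  d3:3  d4:3  d5:0  d6:0  d7:0  d8:0.
Shift G→3, H→3, I→7, J→7.
Schedule F@1, G@3, H@3, I@7, J@7: d1:4  d2:4  d3:3  d4:3  d5:3  d6:3  d7:4  d8:2 — peak 4.
Total worker-days = 26 over 8 days ⇒ peak ≥ ⌈26/8⌉ = 4, so 4 is optimal.

4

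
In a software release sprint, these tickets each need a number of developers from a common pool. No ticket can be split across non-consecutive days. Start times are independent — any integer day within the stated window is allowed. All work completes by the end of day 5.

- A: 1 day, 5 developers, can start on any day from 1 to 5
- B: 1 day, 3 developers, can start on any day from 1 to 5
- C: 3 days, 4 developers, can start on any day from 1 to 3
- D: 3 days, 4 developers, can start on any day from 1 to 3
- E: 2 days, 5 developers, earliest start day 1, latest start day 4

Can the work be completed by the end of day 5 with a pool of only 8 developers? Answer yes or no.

Total developer-days = 42; over 5 days the average is 42/5 > 8, so some day must exceed 8.

no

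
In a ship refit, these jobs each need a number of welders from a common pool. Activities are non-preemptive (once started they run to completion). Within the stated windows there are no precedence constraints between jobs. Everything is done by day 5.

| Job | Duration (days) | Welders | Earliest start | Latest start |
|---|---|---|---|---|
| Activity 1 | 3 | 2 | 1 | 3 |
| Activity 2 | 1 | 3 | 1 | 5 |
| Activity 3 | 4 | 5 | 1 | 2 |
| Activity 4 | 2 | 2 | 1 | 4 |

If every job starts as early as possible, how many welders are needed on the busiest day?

12

Early-start schedule: Activity 1@1, Activity 2@1, Activity 3@1, Activity 4@1.
Load per day: day 1: 12, day 2: 9, day 3: 7, day 4: 5, day 5: 0.
Peak is 12.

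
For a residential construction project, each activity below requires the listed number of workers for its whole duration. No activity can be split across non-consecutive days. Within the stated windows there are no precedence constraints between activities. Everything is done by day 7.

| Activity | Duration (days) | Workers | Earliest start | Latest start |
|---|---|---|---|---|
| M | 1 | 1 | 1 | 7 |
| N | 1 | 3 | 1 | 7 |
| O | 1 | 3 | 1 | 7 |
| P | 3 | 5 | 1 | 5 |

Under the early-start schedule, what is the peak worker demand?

Early-start schedule: M@1, N@1, O@1, P@1.
Load per day: day 1: 12, day 2: 5, day 3: 5, day 4: 0, day 5: 0, day 6: 0, day 7: 0.
Peak is 12.

12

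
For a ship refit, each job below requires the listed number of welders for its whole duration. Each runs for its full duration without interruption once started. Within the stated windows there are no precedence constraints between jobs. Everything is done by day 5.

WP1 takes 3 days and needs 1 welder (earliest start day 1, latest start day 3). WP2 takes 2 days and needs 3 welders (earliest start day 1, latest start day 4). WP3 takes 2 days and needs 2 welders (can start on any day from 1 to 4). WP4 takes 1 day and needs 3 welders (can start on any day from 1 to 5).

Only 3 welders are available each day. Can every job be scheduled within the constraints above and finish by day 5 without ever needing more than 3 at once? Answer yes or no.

no

Total welder-days = 16; over 5 days the average is 16/5 > 3, so some day must exceed 3.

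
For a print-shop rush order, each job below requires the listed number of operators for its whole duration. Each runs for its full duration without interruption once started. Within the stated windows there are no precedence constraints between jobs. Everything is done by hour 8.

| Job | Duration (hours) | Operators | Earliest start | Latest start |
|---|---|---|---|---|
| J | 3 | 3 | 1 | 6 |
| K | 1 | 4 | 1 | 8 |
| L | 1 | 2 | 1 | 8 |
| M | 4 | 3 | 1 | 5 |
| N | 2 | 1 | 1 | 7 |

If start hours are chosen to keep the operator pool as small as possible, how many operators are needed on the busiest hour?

5

Early-start (J@1, K@1, L@1, M@1, N@1) gives peak 13: h1:13  h2:7  h3:6  h4:3  h5:0  h6:0  h7:0  h8:0.
Shift K→4, M→5, N→2.
Schedule J@1, K@4, L@1, M@5, N@2: h1:5  h2:4  h3:4  h4:4  h5:3  h6:3  h7:3  h8:3 — peak 5.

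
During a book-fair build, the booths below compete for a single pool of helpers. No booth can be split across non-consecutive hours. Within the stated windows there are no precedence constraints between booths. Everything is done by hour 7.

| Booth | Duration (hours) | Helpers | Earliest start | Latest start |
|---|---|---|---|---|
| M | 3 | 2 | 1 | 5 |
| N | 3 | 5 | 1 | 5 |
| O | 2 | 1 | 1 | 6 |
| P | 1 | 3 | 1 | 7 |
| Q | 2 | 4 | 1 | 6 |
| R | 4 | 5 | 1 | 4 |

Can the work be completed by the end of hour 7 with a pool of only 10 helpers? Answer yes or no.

Schedule M@1, N@1, O@1, P@4, Q@5, R@4: h1:8  h2:8  h3:7  h4:8  h5:9  h6:9  h7:5 — peak 9 ≤ 10.

yes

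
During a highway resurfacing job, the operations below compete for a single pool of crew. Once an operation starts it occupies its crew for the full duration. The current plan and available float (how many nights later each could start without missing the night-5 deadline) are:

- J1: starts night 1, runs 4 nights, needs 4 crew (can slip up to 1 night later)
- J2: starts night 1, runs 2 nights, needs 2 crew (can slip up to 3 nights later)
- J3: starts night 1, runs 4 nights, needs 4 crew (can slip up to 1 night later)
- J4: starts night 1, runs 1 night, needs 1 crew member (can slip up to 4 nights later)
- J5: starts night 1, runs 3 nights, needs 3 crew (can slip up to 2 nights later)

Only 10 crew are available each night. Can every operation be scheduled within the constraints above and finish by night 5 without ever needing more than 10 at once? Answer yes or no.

no

The minimum achievable peak is 11; 10 < 11, so no feasible schedule stays within the cap.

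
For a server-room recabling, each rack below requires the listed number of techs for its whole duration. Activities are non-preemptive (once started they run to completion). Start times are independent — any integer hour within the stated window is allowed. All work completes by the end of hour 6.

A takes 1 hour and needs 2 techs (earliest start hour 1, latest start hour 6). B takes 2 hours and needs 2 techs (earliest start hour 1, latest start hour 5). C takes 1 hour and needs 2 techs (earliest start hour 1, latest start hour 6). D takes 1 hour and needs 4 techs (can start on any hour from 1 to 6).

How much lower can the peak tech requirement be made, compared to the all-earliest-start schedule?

Early-start peak: h1:10  h2:2  h3:0  h4:0  h5:0  h6:0 ⇒ 10.
Leveled (A@1, B@1, C@2, D@3): h1:4  h2:4  h3:4  h4:0  h5:0  h6:0 ⇒ 4.
Reduction 10 − 4 = 6.

6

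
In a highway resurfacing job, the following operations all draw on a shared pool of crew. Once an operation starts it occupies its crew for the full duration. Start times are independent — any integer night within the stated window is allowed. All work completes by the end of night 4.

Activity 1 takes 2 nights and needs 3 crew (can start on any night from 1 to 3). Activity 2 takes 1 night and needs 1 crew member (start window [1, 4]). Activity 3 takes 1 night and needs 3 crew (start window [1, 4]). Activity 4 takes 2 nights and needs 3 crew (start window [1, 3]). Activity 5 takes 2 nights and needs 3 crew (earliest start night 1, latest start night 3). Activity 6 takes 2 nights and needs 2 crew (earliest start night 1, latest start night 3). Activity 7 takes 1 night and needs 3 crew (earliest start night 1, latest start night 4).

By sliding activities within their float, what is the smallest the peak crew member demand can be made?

Early-start (Activity 1@1, Activity 2@1, Activity 3@1, Activity 4@1, Activity 5@1, Activity 6@1, Activity 7@1) gives peak 18: n1:18  n2:11  n3:0  n4:0.
Shift Activity 4→2, Activity 5→3, Activity 6→2, Activity 7→4.
Schedule Activity 1@1, Activity 2@1, Activity 3@1, Activity 4@2, Activity 5@3, Activity 6@2, Activity 7@4: n1:7  n2:8  n3:8  n4:6 — peak 8.
Total crew member-nights = 29 over 4 nights ⇒ peak ≥ ⌈29/4⌉ = 8, so 8 is optimal.

8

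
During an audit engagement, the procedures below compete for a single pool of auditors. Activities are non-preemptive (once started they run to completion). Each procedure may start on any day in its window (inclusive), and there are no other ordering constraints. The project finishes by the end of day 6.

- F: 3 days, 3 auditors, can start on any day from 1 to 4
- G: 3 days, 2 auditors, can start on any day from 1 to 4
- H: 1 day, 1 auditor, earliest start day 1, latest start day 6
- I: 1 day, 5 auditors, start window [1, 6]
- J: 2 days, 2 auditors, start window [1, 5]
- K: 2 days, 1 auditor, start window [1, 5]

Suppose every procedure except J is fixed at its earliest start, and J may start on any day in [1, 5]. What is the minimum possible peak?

J@1: d1:14  d2:8  d3:5  d4:0  d5:0  d6:0 → peak 14
J@2: d1:12  d2:8  d3:7  d4:0  d5:0  d6:0 → peak 12
J@3: d1:12  d2:6  d3:7  d4:2  d5:0  d6:0 → peak 12
J@4: d1:12  d2:6  d3:5  d4:2  d5:2  d6:0 → peak 12
J@5: d1:12  d2:6  d3:5  d4:0  d5:2  d6:2 → peak 12
Best is J@2, peak 12.

12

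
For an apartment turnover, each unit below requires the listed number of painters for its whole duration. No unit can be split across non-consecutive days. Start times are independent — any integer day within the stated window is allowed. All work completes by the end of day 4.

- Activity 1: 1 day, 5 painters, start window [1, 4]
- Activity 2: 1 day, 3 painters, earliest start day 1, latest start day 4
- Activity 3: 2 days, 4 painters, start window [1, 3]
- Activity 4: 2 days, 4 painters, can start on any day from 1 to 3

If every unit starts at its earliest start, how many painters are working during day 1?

At early start, day 1 has: Activity 1, Activity 2, Activity 3, Activity 4.
Demand: 5 + 3 + 4 + 4 = 16.

16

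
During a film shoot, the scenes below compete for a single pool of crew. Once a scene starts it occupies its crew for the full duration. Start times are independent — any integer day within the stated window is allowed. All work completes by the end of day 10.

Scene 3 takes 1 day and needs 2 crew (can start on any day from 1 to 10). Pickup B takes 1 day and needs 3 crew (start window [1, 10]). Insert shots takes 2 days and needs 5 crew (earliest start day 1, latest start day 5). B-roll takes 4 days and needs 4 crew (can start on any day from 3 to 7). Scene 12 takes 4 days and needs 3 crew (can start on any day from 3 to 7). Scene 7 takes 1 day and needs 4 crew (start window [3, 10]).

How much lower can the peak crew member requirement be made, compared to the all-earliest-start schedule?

Early-start peak: d1:10  d2:5  d3:11  d4:7  d5:7  d6:7  d7:0  d8:0  d9:0  d10:0 ⇒ 11.
Leveled (Scene 3@1, Pickup B@1, Insert shots@2, B-roll@4, Scene 12@4, Scene 7@8): d1:5  d2:5  d3:5  d4:7  d5:7  d6:7  d7:7  d8:4  d9:0  d10:0 ⇒ 7.
Reduction 11 − 7 = 4.

4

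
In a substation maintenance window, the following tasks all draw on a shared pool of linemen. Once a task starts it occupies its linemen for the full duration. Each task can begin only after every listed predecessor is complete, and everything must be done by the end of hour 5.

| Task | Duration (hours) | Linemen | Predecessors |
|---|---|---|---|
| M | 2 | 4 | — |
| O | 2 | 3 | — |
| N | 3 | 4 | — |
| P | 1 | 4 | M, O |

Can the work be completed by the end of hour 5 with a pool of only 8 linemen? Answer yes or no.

yes

Schedule M@1, O@1, N@3, P@3: h1:7  h2:7  h3:8  h4:4  h5:4 — peak 8 ≤ 8.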